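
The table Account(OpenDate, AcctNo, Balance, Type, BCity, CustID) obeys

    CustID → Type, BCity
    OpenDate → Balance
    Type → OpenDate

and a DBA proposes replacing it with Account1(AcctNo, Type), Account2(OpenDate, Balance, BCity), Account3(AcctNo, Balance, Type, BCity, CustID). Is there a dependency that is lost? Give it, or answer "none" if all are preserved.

Check Type → OpenDate: no single fragment contains all of {OpenDate, Type}, and the restricted closure of {Type} across the fragments never reaches {OpenDate}.
CustID → Type, BCity is preserved.
OpenDate → Balance is preserved.

Type → OpenDate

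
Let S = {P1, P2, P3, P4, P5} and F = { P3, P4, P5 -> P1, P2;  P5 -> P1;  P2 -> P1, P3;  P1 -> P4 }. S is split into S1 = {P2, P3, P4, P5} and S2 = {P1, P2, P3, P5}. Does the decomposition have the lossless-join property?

Yes

Common attributes: S1 ∩ S2 = {P2, P3, P5}.
Closure of {P2, P3, P5}: P5 → P1 applies, adding P1; P1 → P4 applies, adding P4. So (P2, P3, P5)⁺ = {P1, P2, P3, P4, P5}.
This closure contains every attribute of S1, so S1 ∩ S2 → S1. The join is lossless.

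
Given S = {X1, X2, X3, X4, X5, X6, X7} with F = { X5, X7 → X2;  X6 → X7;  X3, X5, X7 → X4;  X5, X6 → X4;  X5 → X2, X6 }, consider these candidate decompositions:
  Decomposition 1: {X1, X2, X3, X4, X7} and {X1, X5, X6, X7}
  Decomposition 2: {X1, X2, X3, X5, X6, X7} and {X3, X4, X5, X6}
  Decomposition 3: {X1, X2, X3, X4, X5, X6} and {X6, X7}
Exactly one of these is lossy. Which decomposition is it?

Decomposition 1

Decomposition 1: common = {X1, X7}, closure = {X1, X7} → lossy.
Decomposition 2: common = {X3, X5, X6}, closure = {X2, X3, X4, X5, X6, X7} → lossless.
Decomposition 3: common = {X6}, closure = {X6, X7} → lossless.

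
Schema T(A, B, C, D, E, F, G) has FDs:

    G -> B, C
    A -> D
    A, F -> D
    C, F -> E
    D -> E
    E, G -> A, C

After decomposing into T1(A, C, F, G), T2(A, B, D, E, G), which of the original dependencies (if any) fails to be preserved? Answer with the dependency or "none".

Check C, F → E: no single fragment contains all of {C, E, F}, and the restricted closure of {C, F} across the fragments never reaches {E}.
G → B, C is preserved.
A → D is preserved.
A, F → D is preserved.
D → E is preserved.
E, G → A, C is preserved.

C, F -> E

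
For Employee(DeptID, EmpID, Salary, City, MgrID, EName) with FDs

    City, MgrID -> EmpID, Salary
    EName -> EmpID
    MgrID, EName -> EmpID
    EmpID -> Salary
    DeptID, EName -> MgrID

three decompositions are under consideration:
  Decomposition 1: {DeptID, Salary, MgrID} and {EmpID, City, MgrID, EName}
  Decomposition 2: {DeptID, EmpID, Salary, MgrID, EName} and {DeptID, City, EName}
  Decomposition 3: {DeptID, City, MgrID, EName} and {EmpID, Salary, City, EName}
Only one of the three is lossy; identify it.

Decomposition 1: common = {MgrID}, closure = {MgrID} → lossy.
Decomposition 2: common = {DeptID, EName}, closure = {DeptID, EmpID, Salary, MgrID, EName} → lossless.
Decomposition 3: common = {City, EName}, closure = {EmpID, Salary, City, EName} → lossless.

Decomposition 1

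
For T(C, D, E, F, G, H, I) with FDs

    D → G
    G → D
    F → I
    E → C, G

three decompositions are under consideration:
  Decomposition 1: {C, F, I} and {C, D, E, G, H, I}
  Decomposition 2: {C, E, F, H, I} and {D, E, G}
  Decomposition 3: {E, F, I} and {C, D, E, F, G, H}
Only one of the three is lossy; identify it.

Decomposition 1

Decomposition 1: common = {C, I}, closure = {C, I} → lossy.
Decomposition 2: common = {E}, closure = {C, D, E, G} → lossless.
Decomposition 3: common = {E, F}, closure = {C, D, E, F, G, I} → lossless.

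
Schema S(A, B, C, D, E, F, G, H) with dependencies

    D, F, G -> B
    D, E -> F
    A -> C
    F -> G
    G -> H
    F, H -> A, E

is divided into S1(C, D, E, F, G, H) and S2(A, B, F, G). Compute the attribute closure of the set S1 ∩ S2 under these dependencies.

A, C, E, F, G, H

S1 ∩ S2 = {F, G}.
G → H applies, adding H
F, H → A, E applies, adding A, E
A → C applies, adding C
Closure: {A, C, E, F, G, H}.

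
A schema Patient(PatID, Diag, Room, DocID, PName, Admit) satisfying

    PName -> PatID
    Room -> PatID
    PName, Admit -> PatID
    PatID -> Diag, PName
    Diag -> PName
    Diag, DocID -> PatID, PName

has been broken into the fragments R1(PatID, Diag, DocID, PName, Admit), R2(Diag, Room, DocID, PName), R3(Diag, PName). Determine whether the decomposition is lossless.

No

Chase test. Columns are PatID, Diag, Room, DocID, PName, Admit; row i has aⱼ where attribute j ∈ Ri, else bᵢⱼ.
Initial tableau (one row per fragment):
  row 1: a1 a2 b13 a4 a5 a6
  row 2: b21 a2 a3 a4 a5 b26
  row 3: b31 a2 b33 b34 a5 b36
Rows 1 and 2 agree on PName; apply PName→PatID and equate their PatID entries.
Rows 1 and 3 agree on PName; apply PName→PatID and equate their PatID entries.
No row becomes fully distinguished — the join is lossy.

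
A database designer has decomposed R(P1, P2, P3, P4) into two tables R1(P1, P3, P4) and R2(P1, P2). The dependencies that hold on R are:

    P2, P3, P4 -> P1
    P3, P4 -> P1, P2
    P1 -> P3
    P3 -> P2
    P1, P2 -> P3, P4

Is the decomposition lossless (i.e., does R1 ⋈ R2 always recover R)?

Yes

Common attributes: R1 ∩ R2 = {P1}.
Closure of {P1}: P1 → P3 applies, adding P3; P3 → P2 applies, adding P2; P1, P2 → P3, P4 applies, adding P4. So (P1)⁺ = {P1, P2, P3, P4}.
This closure contains every attribute of R1, so R1 ∩ R2 → R1. The join is lossless.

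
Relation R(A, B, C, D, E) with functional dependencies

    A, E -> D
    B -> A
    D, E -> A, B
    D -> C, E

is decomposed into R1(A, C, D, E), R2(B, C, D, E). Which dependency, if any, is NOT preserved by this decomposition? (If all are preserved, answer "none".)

B -> A

Check B → A: no single fragment contains all of {A, B}, and the restricted closure of {B} across the fragments never reaches {A}.
A, E → D is preserved.
D, E → A, B is preserved.
D → C, E is preserved.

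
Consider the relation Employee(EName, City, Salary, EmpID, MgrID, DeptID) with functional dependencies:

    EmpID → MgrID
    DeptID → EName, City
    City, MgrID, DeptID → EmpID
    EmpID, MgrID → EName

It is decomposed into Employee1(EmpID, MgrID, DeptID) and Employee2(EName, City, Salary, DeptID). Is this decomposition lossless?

Common attributes: Employee1 ∩ Employee2 = {DeptID}.
Closure of {DeptID}: DeptID → EName, City applies, adding EName, City. So (DeptID)⁺ = {EName, City, DeptID}.
The closure contains neither all of Employee1 = {EmpID, MgrID, DeptID} nor all of Employee2 = {EName, City, Salary, DeptID}, so the common attributes are not a superkey of either fragment. The join is lossy.

No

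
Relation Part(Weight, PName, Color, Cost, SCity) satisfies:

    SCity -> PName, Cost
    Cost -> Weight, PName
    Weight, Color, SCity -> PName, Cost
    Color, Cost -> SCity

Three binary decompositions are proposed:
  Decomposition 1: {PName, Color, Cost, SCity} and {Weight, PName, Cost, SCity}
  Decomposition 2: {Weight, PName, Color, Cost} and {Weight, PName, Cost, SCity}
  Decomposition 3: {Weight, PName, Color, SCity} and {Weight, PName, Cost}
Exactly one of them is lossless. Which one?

Decomposition 1: common = {PName, Cost, SCity}, closure = {Weight, PName, Cost, SCity} → lossless.
Decomposition 2: common = {Weight, PName, Cost}, closure = {Weight, PName, Cost} → lossy.
Decomposition 3: common = {Weight, PName}, closure = {Weight, PName} → lossy.

Decomposition 1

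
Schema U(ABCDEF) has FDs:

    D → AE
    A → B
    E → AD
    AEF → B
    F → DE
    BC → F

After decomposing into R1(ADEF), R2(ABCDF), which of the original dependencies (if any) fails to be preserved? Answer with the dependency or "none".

none

D → AE lies within R1.
A → B lies within R2.
E → AD lies within R1.
AEF → B: restricted closure across fragments reaches B.
F → DE lies within R1.
BC → F lies within R2.
Every dependency is enforceable on the fragments, so the decomposition is dependency-preserving.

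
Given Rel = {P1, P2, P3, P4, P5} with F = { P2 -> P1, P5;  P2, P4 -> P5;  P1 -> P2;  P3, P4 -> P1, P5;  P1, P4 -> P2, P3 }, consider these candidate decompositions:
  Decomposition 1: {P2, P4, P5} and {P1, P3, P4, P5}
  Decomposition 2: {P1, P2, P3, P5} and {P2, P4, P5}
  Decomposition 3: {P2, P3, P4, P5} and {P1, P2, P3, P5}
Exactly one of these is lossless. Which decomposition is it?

Decomposition 3

Decomposition 1: common = {P4, P5}, closure = {P4, P5} → lossy.
Decomposition 2: common = {P2, P5}, closure = {P1, P2, P5} → lossy.
Decomposition 3: common = {P2, P3, P5}, closure = {P1, P2, P3, P5} → lossless.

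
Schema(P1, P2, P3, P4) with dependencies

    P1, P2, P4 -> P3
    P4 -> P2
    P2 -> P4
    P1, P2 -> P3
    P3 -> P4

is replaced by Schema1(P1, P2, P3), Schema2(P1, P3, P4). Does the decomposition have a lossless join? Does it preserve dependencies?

lossless but not dependency-preserving

Lossless test: (P1, P3)⁺ = {P1, P2, P3, P4}, which contains all of one fragment — lossless.
Dependency preservation: the restricted closure of {P4} across the fragments never reaches {P2}, so P4 → P2 cannot be enforced without a join — not preserved.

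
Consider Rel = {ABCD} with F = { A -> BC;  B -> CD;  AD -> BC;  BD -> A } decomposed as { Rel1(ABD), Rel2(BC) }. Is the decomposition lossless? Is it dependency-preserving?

Lossless test: (B)⁺ = {ABCD}, which contains all of one fragment — lossless.
Dependency preservation: A → BC; B → CD; AD → BC are not contained in any single fragment, but the restricted closure of each left-hand side across the fragments still reaches the right-hand side; the remaining FDs each lie inside some fragment. All dependencies are preserved.

lossless and dependency-preserving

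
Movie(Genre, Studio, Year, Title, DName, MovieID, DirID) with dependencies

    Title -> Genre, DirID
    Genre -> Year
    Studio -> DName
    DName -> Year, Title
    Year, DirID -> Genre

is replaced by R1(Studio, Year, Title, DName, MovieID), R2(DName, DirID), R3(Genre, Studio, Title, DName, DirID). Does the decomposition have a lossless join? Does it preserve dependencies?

lossless but not dependency-preserving

Lossless test (chase): Rows 1 and 3 agree on Title; apply Title→Genre, DirID and equate their Genre, DirID entries. Rows 1 and 3 agree on Genre; apply Genre→Year and equate their Year entries. Rows 1 and 2 agree on DName; apply DName→Year, Title and equate their Year, Title entries. Rows 1 and 2 agree on Year, DirID; apply Year, DirID→Genre and equate their Genre entries. Row 1 is now all distinguished symbols — the join is lossless.
Dependency preservation: the restricted closure of {Genre} across the fragments never reaches {Year}, so Genre → Year cannot be enforced without a join — not preserved.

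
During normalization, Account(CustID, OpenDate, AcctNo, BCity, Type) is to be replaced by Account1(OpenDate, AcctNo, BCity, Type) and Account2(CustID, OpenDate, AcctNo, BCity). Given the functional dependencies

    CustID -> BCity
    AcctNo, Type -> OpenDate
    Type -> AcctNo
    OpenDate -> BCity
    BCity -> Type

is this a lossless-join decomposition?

Common attributes: Account1 ∩ Account2 = {OpenDate, AcctNo, BCity}.
Closure of {OpenDate, AcctNo, BCity}: BCity → Type applies, adding Type. So (OpenDate, AcctNo, BCity)⁺ = {OpenDate, AcctNo, BCity, Type}.
This closure contains every attribute of Account1, so Account1 ∩ Account2 → Account1. The join is lossless.

Yes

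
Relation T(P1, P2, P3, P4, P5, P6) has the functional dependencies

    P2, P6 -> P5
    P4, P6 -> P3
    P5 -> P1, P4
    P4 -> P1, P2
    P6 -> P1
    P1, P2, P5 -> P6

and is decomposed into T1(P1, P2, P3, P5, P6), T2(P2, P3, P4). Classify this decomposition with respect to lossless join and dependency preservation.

Lossless test: (P2, P3)⁺ = {P2, P3}, which is a superkey of neither fragment — lossy.
Dependency preservation: the restricted closure of {P5} across the fragments never reaches {P1, P4}, so P5 → P1, P4 cannot be enforced without a join — not preserved.

lossy and not dependency-preserving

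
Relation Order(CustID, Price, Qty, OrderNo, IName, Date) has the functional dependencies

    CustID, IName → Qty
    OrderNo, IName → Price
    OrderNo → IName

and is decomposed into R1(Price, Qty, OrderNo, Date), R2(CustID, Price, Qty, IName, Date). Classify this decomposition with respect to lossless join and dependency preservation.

lossy and not dependency-preserving

Lossless test: (Price, Qty, Date)⁺ = {Price, Qty, Date}, which is a superkey of neither fragment — lossy.
Dependency preservation: the restricted closure of {OrderNo} across the fragments never reaches {IName}, so OrderNo → IName cannot be enforced without a join — not preserved.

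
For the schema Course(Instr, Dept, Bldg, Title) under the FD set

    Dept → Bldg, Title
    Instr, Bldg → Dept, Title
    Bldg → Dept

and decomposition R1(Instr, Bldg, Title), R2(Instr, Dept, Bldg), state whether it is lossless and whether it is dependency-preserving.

lossless and dependency-preserving

Lossless test: (Instr, Bldg)⁺ = {Instr, Dept, Bldg, Title}, which contains all of one fragment — lossless.
Dependency preservation: Dept → Bldg, Title; Instr, Bldg → Dept, Title are not contained in any single fragment, but the restricted closure of each left-hand side across the fragments still reaches the right-hand side; the remaining FDs each lie inside some fragment. All dependencies are preserved.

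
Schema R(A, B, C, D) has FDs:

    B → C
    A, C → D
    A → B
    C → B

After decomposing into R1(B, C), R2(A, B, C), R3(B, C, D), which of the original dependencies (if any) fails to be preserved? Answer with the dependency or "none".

A, C → D

Check A, C → D: no single fragment contains all of {A, C, D}, and the restricted closure of {A, C} across the fragments never reaches {D}.
B → C is preserved.
A → B is preserved.
C → B is preserved.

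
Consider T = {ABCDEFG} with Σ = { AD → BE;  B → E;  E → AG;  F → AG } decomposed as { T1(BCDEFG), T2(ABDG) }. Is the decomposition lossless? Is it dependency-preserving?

Lossless test: (BDG)⁺ = {ABDEG}, which contains all of one fragment — lossless.
Dependency preservation: the restricted closure of {E} across the fragments never reaches {AG}, so E → AG cannot be enforced without a join — not preserved.

lossless but not dependency-preserving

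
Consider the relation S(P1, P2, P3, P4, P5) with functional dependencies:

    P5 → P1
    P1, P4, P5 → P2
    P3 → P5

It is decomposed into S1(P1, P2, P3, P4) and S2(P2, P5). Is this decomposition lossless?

Common attributes: S1 ∩ S2 = {P2}.
No dependency enlarges {P2}, so (P2)⁺ = {P2}.
The closure contains neither all of S1 = {P1, P2, P3, P4} nor all of S2 = {P2, P5}, so the common attributes are not a superkey of either fragment. The join is lossy.

No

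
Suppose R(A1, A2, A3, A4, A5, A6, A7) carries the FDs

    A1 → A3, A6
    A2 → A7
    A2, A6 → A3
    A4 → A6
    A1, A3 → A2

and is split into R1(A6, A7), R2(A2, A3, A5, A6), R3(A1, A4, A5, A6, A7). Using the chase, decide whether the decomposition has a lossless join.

No

Chase test. Columns are A1, A2, A3, A4, A5, A6, A7; row i has aⱼ where attribute j ∈ Ri, else bᵢⱼ.
Initial tableau (one row per fragment):
  row 1: b11 b12 b13 b14 b15 a6 a7
  row 2: b21 a2 a3 b24 a5 a6 b27
  row 3: a1 b32 b33 a4 a5 a6 a7
No row becomes fully distinguished — the join is lossy.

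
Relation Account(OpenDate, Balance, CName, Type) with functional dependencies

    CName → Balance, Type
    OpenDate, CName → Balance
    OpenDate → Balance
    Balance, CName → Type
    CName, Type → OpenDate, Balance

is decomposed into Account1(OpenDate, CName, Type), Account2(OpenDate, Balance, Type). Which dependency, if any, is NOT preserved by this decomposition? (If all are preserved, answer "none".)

none

CName → Balance, Type: restricted closure across fragments reaches Balance, Type.
OpenDate, CName → Balance: restricted closure across fragments reaches Balance.
OpenDate → Balance lies within Account2.
Balance, CName → Type: restricted closure across fragments reaches Type.
CName, Type → OpenDate, Balance: restricted closure across fragments reaches OpenDate, Balance.
Every dependency is enforceable on the fragments, so the decomposition is dependency-preserving.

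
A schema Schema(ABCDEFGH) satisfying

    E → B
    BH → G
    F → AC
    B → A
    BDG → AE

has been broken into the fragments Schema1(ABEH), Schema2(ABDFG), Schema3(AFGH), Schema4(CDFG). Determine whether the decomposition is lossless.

No

Chase test. Columns are ABCDEFGH; row i has aⱼ where attribute j ∈ Schemai, else bᵢⱼ.
Initial tableau (one row per fragment):
  row 1: a1 a2 b13 b14 a5 b16 b17 a8
  row 2: a1 a2 b23 a4 b25 a6 a7 b28
  row 3: a1 b32 b33 b34 b35 a6 a7 a8
  row 4: b41 b42 a3 a4 b45 a6 a7 b48
Rows 2 and 3 agree on F; apply F→AC and equate their AC entries.
Rows 2 and 4 agree on F; apply F→AC and equate their AC entries.
No row becomes fully distinguished — the join is lossy.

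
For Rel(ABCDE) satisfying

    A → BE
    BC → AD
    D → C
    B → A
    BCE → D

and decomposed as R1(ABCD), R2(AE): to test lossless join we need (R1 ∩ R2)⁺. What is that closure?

ABE

R1 ∩ R2 = {A}.
A → BE applies, adding BE
Closure: {ABE}.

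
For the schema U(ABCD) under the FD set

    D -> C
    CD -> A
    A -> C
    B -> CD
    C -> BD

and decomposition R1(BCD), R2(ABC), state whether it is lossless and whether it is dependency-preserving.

lossless and dependency-preserving

Lossless test: (BC)⁺ = {ABCD}, which contains all of one fragment — lossless.
Dependency preservation: CD → A is not contained in any single fragment, but the restricted closure of its left-hand side across the fragments still reaches the right-hand side; the remaining FDs each lie inside some fragment. All dependencies are preserved.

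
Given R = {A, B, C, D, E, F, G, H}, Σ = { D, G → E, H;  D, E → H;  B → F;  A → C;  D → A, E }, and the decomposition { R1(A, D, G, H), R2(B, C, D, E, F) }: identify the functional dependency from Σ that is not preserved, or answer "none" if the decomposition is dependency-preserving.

Check A → C: no single fragment contains all of {A, C}, and the restricted closure of {A} across the fragments never reaches {C}.
D, G → E, H is preserved.
D, E → H is preserved.
B → F is preserved.
D → A, E is preserved.

A → C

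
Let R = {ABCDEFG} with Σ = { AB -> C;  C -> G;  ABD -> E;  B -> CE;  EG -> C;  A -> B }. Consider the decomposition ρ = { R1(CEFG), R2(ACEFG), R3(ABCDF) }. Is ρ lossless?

Chase test. Columns are ABCDEFG; row i has aⱼ where attribute j ∈ Ri, else bᵢⱼ.
Initial tableau (one row per fragment):
  row 1: b11 b12 a3 b14 a5 a6 a7
  row 2: a1 b22 a3 b24 a5 a6 a7
  row 3: a1 a2 a3 a4 b35 a6 b37
Rows 1 and 3 agree on C; apply C→G and equate their G entries.
Rows 2 and 3 agree on A; apply A→B and equate their B entries.
Rows 2 and 3 agree on B; apply B→CE and equate their CE entries.
Row 3 is now all distinguished symbols — the join is lossless.

Yes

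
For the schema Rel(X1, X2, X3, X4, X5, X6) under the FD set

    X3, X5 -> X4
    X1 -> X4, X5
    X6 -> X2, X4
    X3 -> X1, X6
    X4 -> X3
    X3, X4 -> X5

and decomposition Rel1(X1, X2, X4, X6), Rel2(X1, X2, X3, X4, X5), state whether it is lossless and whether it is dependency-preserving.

lossless and dependency-preserving

Lossless test: (X1, X2, X4)⁺ = {X1, X2, X3, X4, X5, X6}, which contains all of one fragment — lossless.
Dependency preservation: X3 → X1, X6 is not contained in any single fragment, but the restricted closure of its left-hand side across the fragments still reaches the right-hand side; the remaining FDs each lie inside some fragment. All dependencies are preserved.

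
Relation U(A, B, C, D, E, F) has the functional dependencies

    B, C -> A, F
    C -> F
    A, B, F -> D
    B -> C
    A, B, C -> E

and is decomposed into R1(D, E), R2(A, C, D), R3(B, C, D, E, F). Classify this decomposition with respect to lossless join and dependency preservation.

lossy and not dependency-preserving

Lossless test (chase): Rows 2 and 3 agree on C; apply C→F and equate their F entries. No row becomes fully distinguished — the join is lossy.
Dependency preservation: the restricted closure of {B, C} across the fragments never reaches {A, F}, so B, C → A, F cannot be enforced without a join — not preserved.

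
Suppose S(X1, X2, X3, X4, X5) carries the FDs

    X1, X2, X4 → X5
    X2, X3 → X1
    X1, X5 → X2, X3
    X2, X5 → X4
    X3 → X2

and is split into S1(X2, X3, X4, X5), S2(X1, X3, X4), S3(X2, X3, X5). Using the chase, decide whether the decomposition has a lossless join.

Chase test. Columns are X1, X2, X3, X4, X5; row i has aⱼ where attribute j ∈ Si, else bᵢⱼ.
Initial tableau (one row per fragment):
  row 1: b11 a2 a3 a4 a5
  row 2: a1 b22 a3 a4 b25
  row 3: b31 a2 a3 b34 a5
Rows 1 and 3 agree on X2, X3; apply X2, X3→X1 and equate their X1 entries.
Rows 1 and 3 agree on X2, X5; apply X2, X5→X4 and equate their X4 entries.
Rows 1 and 2 agree on X3; apply X3→X2 and equate their X2 entries.
Rows 1 and 2 agree on X2, X3; apply X2, X3→X1 and equate their X1 entries.
Rows 1 and 2 agree on X1, X2, X4; apply X1, X2, X4→X5 and equate their X5 entries.
Row 1 is now all distinguished symbols — the join is lossless.

Yes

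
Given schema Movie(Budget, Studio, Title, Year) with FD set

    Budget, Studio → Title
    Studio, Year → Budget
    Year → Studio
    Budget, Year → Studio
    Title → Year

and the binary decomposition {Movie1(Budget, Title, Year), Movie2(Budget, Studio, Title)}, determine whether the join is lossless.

Common attributes: Movie1 ∩ Movie2 = {Budget, Title}.
Closure of {Budget, Title}: Title → Year applies, adding Year; Year → Studio applies, adding Studio. So (Budget, Title)⁺ = {Budget, Studio, Title, Year}.
This closure contains every attribute of Movie1, so Movie1 ∩ Movie2 → Movie1. The join is lossless.

Yes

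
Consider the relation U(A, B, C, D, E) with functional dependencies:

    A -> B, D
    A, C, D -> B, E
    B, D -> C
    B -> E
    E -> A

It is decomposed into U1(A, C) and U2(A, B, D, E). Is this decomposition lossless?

Common attributes: U1 ∩ U2 = {A}.
Closure of {A}: A → B, D applies, adding B, D; B, D → C applies, adding C; B → E applies, adding E. So (A)⁺ = {A, B, C, D, E}.
This closure contains every attribute of U1, so U1 ∩ U2 → U1. The join is lossless.

Yes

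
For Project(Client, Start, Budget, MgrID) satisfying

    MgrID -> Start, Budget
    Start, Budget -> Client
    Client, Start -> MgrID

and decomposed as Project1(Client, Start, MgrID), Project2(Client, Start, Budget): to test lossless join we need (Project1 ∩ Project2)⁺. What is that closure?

Client, Start, Budget, MgrID

Project1 ∩ Project2 = {Client, Start}.
Client, Start → MgrID applies, adding MgrID
MgrID → Start, Budget applies, adding Budget
Closure: {Client, Start, Budget, MgrID}.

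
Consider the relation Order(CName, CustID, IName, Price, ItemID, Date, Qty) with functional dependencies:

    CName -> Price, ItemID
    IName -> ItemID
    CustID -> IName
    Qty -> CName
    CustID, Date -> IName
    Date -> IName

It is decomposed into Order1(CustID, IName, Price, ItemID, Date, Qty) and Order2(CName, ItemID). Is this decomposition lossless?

No

Common attributes: Order1 ∩ Order2 = {ItemID}.
No dependency enlarges {ItemID}, so (ItemID)⁺ = {ItemID}.
The closure contains neither all of Order1 = {CustID, IName, Price, ItemID, Date, Qty} nor all of Order2 = {CName, ItemID}, so the common attributes are not a superkey of either fragment. The join is lossy.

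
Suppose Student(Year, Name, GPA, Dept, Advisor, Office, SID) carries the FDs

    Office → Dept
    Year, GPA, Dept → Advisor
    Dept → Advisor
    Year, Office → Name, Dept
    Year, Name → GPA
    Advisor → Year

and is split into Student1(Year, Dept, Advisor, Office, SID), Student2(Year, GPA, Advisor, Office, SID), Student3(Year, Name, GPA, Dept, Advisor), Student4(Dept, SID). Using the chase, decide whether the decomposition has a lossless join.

Chase test. Columns are Year, Name, GPA, Dept, Advisor, Office, SID; row i has aⱼ where attribute j ∈ Studenti, else bᵢⱼ.
Initial tableau (one row per fragment):
  row 1: a1 b12 b13 a4 a5 a6 a7
  row 2: a1 b22 a3 b24 a5 a6 a7
  row 3: a1 a2 a3 a4 a5 b36 b37
  row 4: b41 b42 b43 a4 b45 b46 a7
Rows 1 and 2 agree on Office; apply Office→Dept and equate their Dept entries.
Rows 1 and 4 agree on Dept; apply Dept→Advisor and equate their Advisor entries.
Rows 1 and 2 agree on Year, Office; apply Year, Office→Name, Dept and equate their Name, Dept entries.
Rows 1 and 2 agree on Year, Name; apply Year, Name→GPA and equate their GPA entries.
Rows 1 and 4 agree on Advisor; apply Advisor→Year and equate their Year entries.
No row becomes fully distinguished — the join is lossy.

No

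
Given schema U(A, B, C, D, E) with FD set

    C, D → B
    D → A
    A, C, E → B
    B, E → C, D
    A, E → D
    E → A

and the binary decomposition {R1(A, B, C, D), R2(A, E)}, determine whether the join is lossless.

Common attributes: R1 ∩ R2 = {A}.
No dependency enlarges {A}, so (A)⁺ = {A}.
The closure contains neither all of R1 = {A, B, C, D} nor all of R2 = {A, E}, so the common attributes are not a superkey of either fragment. The join is lossy.

No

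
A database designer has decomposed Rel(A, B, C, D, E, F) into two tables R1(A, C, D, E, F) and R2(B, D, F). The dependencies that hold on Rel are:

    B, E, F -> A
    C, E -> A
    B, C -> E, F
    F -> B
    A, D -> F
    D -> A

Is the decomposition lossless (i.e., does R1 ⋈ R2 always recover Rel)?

Yes

Common attributes: R1 ∩ R2 = {D, F}.
Closure of {D, F}: F → B applies, adding B; D → A applies, adding A. So (D, F)⁺ = {A, B, D, F}.
This closure contains every attribute of R2, so R1 ∩ R2 → R2. The join is lossless.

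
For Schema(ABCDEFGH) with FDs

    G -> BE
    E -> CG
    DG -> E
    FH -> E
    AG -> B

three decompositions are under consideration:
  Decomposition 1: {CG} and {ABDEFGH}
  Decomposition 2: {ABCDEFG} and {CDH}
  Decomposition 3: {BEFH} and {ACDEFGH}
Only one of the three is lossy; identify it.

Decomposition 1: common = {G}, closure = {BCEG} → lossless.
Decomposition 2: common = {CD}, closure = {CD} → lossy.
Decomposition 3: common = {EFH}, closure = {BCEFGH} → lossless.

Decomposition 2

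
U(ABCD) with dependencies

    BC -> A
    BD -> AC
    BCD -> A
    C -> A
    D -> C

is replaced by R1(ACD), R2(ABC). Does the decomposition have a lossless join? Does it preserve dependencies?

Lossless test: (AC)⁺ = {AC}, which is a superkey of neither fragment — lossy.
Dependency preservation: BD → AC; BCD → A are not contained in any single fragment, but the restricted closure of each left-hand side across the fragments still reaches the right-hand side; the remaining FDs each lie inside some fragment. All dependencies are preserved.

lossy but dependency-preserving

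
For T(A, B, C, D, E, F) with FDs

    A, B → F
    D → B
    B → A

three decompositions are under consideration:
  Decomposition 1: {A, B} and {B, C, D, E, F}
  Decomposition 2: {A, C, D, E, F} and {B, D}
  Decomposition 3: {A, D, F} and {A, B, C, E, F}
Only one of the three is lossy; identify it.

Decomposition 3

Decomposition 1: common = {B}, closure = {A, B, F} → lossless.
Decomposition 2: common = {D}, closure = {A, B, D, F} → lossless.
Decomposition 3: common = {A, F}, closure = {A, F} → lossy.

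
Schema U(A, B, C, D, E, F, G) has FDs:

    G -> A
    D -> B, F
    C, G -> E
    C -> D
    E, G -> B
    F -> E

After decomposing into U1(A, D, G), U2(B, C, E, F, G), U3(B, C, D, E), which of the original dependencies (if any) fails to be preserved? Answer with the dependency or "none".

Check D → B, F: no single fragment contains all of {B, D, F}, and the restricted closure of {D} across the fragments never reaches {B, F}.
G → A is preserved.
C, G → E is preserved.
C → D is preserved.
E, G → B is preserved.
F → E is preserved.

D -> B, F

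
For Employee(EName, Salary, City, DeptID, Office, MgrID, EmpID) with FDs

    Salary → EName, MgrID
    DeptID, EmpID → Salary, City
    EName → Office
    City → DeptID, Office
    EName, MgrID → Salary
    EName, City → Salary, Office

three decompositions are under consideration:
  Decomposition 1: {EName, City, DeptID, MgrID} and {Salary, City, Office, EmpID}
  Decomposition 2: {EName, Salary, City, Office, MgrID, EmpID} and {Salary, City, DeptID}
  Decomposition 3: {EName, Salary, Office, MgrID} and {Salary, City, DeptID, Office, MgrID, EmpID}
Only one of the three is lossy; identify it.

Decomposition 1

Decomposition 1: common = {City}, closure = {City, DeptID, Office} → lossy.
Decomposition 2: common = {Salary, City}, closure = {EName, Salary, City, DeptID, Office, MgrID} → lossless.
Decomposition 3: common = {Salary, Office, MgrID}, closure = {EName, Salary, Office, MgrID} → lossless.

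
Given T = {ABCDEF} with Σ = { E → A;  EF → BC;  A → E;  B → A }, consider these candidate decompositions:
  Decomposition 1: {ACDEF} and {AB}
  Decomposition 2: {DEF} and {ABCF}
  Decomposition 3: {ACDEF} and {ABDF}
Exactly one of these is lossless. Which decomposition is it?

Decomposition 3

Decomposition 1: common = {A}, closure = {AE} → lossy.
Decomposition 2: common = {F}, closure = {F} → lossy.
Decomposition 3: common = {ADF}, closure = {ABCDEF} → lossless.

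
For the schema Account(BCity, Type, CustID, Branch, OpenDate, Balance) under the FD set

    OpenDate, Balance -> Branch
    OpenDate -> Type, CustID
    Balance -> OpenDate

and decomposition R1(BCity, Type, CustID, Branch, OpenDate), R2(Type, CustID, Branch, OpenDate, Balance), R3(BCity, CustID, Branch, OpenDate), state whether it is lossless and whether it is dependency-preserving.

Lossless test (chase): Rows 1 and 3 agree on OpenDate; apply OpenDate→Type, CustID and equate their Type, CustID entries. No row becomes fully distinguished — the join is lossy.
Dependency preservation: every FD's attributes lie within a single fragment, so each can be enforced locally — preserved.

lossy but dependency-preserving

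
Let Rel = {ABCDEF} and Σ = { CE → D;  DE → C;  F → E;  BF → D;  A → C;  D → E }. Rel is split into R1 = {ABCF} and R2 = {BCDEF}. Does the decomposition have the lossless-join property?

Common attributes: R1 ∩ R2 = {BCF}.
Closure of {BCF}: F → E applies, adding E; BF → D applies, adding D. So (BCF)⁺ = {BCDEF}.
This closure contains every attribute of R2, so R1 ∩ R2 → R2. The join is lossless.

Yes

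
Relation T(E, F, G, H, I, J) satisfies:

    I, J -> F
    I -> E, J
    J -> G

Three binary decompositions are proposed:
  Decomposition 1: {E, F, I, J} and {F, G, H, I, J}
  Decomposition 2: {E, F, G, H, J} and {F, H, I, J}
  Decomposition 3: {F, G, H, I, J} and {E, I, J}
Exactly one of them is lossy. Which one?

Decomposition 2

Decomposition 1: common = {F, I, J}, closure = {E, F, G, I, J} → lossless.
Decomposition 2: common = {F, H, J}, closure = {F, G, H, J} → lossy.
Decomposition 3: common = {I, J}, closure = {E, F, G, I, J} → lossless.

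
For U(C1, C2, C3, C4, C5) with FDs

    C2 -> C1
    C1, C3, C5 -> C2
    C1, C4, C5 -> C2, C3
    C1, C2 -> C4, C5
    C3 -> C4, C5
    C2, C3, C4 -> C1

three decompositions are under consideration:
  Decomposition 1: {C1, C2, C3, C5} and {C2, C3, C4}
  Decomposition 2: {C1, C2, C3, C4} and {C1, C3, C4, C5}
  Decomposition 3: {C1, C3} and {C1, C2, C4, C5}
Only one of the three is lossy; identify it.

Decomposition 3

Decomposition 1: common = {C2, C3}, closure = {C1, C2, C3, C4, C5} → lossless.
Decomposition 2: common = {C1, C3, C4}, closure = {C1, C2, C3, C4, C5} → lossless.
Decomposition 3: common = {C1}, closure = {C1} → lossy.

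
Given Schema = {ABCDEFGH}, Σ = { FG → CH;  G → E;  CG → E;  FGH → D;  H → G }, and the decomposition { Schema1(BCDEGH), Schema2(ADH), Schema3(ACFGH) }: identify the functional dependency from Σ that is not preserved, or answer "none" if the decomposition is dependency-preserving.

FGH → D

Check FGH → D: no single fragment contains all of {DFGH}, and the restricted closure of {FGH} across the fragments never reaches {D}.
FG → CH is preserved.
G → E is preserved.
CG → E is preserved.
H → G is preserved.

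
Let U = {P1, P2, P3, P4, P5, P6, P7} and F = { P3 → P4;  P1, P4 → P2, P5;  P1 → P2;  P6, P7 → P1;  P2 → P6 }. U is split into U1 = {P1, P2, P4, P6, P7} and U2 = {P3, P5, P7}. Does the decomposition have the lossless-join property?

No

Common attributes: U1 ∩ U2 = {P7}.
No dependency enlarges {P7}, so (P7)⁺ = {P7}.
The closure contains neither all of U1 = {P1, P2, P4, P6, P7} nor all of U2 = {P3, P5, P7}, so the common attributes are not a superkey of either fragment. The join is lossy.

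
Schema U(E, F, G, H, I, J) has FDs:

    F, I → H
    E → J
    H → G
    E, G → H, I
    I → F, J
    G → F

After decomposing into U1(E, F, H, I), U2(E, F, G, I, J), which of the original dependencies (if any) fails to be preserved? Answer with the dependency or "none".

H → G

Check H → G: no single fragment contains all of {G, H}, and the restricted closure of {H} across the fragments never reaches {G}.
F, I → H is preserved.
E → J is preserved.
E, G → H, I is preserved.
I → F, J is preserved.
G → F is preserved.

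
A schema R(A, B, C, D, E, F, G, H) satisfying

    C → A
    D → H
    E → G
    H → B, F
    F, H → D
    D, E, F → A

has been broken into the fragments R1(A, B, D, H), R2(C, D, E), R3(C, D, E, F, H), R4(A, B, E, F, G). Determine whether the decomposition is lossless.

No

Chase test. Columns are A, B, C, D, E, F, G, H; row i has aⱼ where attribute j ∈ Ri, else bᵢⱼ.
Initial tableau (one row per fragment):
  row 1: a1 a2 b13 a4 b15 b16 b17 a8
  row 2: b21 b22 a3 a4 a5 b26 b27 b28
  row 3: b31 b32 a3 a4 a5 a6 b37 a8
  row 4: a1 a2 b43 b44 a5 a6 a7 b48
Rows 2 and 3 agree on C; apply C→A and equate their A entries.
Rows 1 and 2 agree on D; apply D→H and equate their H entries.
Rows 2 and 3 agree on E; apply E→G and equate their G entries.
Rows 2 and 4 agree on E; apply E→G and equate their G entries.
Rows 1 and 2 agree on H; apply H→B, F and equate their B, F entries.
Rows 1 and 3 agree on H; apply H→B, F and equate their B, F entries.
No row becomes fully distinguished — the join is lossy.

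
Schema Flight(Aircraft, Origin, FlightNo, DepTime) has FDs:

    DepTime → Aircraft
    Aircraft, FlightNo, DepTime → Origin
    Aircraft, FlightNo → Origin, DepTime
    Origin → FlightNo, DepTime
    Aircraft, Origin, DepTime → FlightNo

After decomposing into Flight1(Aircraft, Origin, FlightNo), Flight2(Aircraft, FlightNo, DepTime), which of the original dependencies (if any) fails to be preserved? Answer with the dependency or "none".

none

DepTime → Aircraft lies within Flight2.
Aircraft, FlightNo, DepTime → Origin: restricted closure across fragments reaches Origin.
Aircraft, FlightNo → Origin, DepTime: restricted closure across fragments reaches Origin, DepTime.
Origin → FlightNo, DepTime: restricted closure across fragments reaches FlightNo, DepTime.
Aircraft, Origin, DepTime → FlightNo: restricted closure across fragments reaches FlightNo.
Every dependency is enforceable on the fragments, so the decomposition is dependency-preserving.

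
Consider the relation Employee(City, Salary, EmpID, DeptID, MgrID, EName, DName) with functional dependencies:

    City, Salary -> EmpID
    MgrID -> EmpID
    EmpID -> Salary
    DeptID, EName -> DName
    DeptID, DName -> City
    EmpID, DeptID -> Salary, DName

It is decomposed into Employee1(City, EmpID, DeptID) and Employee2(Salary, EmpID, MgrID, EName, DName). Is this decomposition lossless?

No

Common attributes: Employee1 ∩ Employee2 = {EmpID}.
Closure of {EmpID}: EmpID → Salary applies, adding Salary. So (EmpID)⁺ = {Salary, EmpID}.
The closure contains neither all of Employee1 = {City, EmpID, DeptID} nor all of Employee2 = {Salary, EmpID, MgrID, EName, DName}, so the common attributes are not a superkey of either fragment. The join is lossy.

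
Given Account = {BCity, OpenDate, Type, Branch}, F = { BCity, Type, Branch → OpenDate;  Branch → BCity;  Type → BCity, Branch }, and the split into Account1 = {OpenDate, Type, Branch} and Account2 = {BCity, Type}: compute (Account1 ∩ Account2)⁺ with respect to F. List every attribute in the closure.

Account1 ∩ Account2 = {Type}.
Type → BCity, Branch applies, adding BCity, Branch
BCity, Type, Branch → OpenDate applies, adding OpenDate
Closure: {BCity, OpenDate, Type, Branch}.

BCity, OpenDate, Type, Branch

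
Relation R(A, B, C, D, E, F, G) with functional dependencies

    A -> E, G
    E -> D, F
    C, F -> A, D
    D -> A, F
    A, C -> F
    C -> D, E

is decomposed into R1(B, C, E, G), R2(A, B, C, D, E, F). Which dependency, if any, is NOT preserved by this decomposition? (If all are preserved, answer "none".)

A → E, G: restricted closure across fragments reaches E, G.
E → D, F lies within R2.
C, F → A, D lies within R2.
D → A, F lies within R2.
A, C → F lies within R2.
C → D, E lies within R2.
Every dependency is enforceable on the fragments, so the decomposition is dependency-preserving.

none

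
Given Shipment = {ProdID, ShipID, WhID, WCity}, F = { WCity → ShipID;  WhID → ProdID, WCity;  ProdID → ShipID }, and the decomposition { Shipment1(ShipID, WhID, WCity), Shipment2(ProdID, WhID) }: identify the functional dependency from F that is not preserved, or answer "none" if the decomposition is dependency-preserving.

ProdID → ShipID

Check ProdID → ShipID: no single fragment contains all of {ProdID, ShipID}, and the restricted closure of {ProdID} across the fragments never reaches {ShipID}.
WCity → ShipID is preserved.
WhID → ProdID, WCity is preserved.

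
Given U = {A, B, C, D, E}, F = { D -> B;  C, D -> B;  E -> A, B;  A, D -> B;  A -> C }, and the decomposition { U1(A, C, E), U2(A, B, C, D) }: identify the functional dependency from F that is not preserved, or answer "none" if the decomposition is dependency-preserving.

Check E → A, B: no single fragment contains all of {A, B, E}, and the restricted closure of {E} across the fragments never reaches {A, B}.
D → B is preserved.
C, D → B is preserved.
A, D → B is preserved.
A → C is preserved.

E -> A, B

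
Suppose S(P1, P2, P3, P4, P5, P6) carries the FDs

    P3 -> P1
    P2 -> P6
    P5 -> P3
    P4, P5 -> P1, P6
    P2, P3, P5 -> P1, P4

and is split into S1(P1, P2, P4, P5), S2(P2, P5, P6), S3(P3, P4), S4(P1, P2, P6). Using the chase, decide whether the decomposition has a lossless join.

Chase test. Columns are P1, P2, P3, P4, P5, P6; row i has aⱼ where attribute j ∈ Si, else bᵢⱼ.
Initial tableau (one row per fragment):
  row 1: a1 a2 b13 a4 a5 b16
  row 2: b21 a2 b23 b24 a5 a6
  row 3: b31 b32 a3 a4 b35 b36
  row 4: a1 a2 b43 b44 b45 a6
Rows 1 and 2 agree on P2; apply P2→P6 and equate their P6 entries.
Rows 1 and 2 agree on P5; apply P5→P3 and equate their P3 entries.
Rows 1 and 2 agree on P2, P3, P5; apply P2, P3, P5→P1, P4 and equate their P1, P4 entries.
No row becomes fully distinguished — the join is lossy.

No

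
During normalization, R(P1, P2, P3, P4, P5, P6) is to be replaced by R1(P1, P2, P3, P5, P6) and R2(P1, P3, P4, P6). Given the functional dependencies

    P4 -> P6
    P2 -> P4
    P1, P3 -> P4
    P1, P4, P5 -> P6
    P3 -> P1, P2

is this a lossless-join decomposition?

Common attributes: R1 ∩ R2 = {P1, P3, P6}.
Closure of {P1, P3, P6}: P1, P3 → P4 applies, adding P4; P3 → P1, P2 applies, adding P2. So (P1, P3, P6)⁺ = {P1, P2, P3, P4, P6}.
This closure contains every attribute of R2, so R1 ∩ R2 → R2. The join is lossless.

Yes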